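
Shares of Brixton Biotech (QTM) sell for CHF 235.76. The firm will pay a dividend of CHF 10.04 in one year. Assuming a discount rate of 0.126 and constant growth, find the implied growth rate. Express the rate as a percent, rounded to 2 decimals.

8.34%

From P₀ = D₁/(r − g), the implied growth is g = r − D₁/P₀.
g = 0.126 − 10.04/235.76 = 0.126 − 0.04259 = 0.08341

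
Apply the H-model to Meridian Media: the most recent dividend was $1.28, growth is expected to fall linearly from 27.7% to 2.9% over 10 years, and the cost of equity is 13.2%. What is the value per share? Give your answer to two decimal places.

$28.20

H-model: P₀ = D₀[(1+g_L) + H(g_S−g_L)]/(r−g_L), with H = 10/2 = 5.
P₀ = 1.28 × [(1+0.029) + 5×(0.277−0.029)] / (0.132−0.029)
   = 1.28 × 2.2690 / 0.103 = 28.1973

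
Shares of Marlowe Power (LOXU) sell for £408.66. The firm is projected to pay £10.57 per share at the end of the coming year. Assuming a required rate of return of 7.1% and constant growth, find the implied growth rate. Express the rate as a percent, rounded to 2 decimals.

4.51%

From P₀ = D₁/(r − g), the implied growth is g = r − D₁/P₀.
g = 0.071 − 10.57/408.66 = 0.071 − 0.02587 = 0.04513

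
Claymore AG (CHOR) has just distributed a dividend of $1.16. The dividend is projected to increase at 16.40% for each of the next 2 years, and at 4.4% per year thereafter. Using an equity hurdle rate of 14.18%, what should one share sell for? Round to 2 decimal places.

Two-stage DDM. Project D₁…D_2 at 0.164, terminal growth 0.044, discount at r = 0.1418.
D_1 = 1.3502
D_2 = 1.5717
Terminal value at t=2: TV = D_3/(r−g) = 1.6408/(0.1418−0.044) = 16.7774
P₀ = 1.3502/(1+0.1418)^1 + 1.5717/(1+0.1418)^2 + 16.7774/(1+0.1418)^2 = 15.2571

$15.26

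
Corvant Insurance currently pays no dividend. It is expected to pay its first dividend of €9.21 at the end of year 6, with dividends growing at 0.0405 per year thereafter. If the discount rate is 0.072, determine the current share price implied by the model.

Deferred-dividend DDM. At t=5 the remaining stream is a growing perpetuity with first payment D_6 = 9.21.
V_5 = D_6/(r−g) = 9.21/(0.072−0.0405) = 292.3810
P₀ = V_5/(1+r)^5 = 292.3810/(1+0.072)^5 = 206.5262

€206.53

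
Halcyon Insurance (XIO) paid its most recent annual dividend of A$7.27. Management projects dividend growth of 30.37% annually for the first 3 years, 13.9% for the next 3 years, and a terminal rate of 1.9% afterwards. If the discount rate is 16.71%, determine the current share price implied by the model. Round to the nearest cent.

Three-stage DDM. Project D₁…D_6; terminal Gordon value at t=6 with g = 0.019; discount at r = 0.1671.
D_1 = 9.4779
D_2 = 12.3563
D_3 = 16.1090
D_4 = 18.3481
D_5 = 20.8985
D_6 = 23.8034
TV_6 = 24.2556/(0.1671−0.019) = 163.7788
P₀ = Σ Dₜ/(1+r)ᵗ + TV_6/(1+r)^6 = 121.0894

A$121.09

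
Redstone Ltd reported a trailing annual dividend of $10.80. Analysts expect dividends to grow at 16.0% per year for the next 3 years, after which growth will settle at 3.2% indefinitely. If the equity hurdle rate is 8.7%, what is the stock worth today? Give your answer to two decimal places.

$283.23

Two-stage DDM. Project D₁…D_3 at 0.16, terminal growth 0.032, discount at r = 0.087.
D_1 = 12.5280
D_2 = 14.5325
D_3 = 16.8577
Terminal value at t=3: TV = D_4/(r−g) = 17.3971/(0.087−0.032) = 316.3113
P₀ = 12.5280/(1+0.087)^1 + 14.5325/(1+0.087)^2 + 16.8577/(1+0.087)^3 + 316.3113/(1+0.087)^3 = 283.2282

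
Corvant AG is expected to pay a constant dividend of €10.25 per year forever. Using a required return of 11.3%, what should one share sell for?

€90.71

Zero-growth DDM (perpetuity): P₀ = D/r = 10.25 / 0.113 = 90.7080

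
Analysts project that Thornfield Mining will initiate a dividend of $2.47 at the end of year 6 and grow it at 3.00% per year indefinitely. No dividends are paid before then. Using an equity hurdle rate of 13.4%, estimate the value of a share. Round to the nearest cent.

Deferred-dividend DDM. At t=5 the remaining stream is a growing perpetuity with first payment D_6 = 2.47.
V_5 = D_6/(r−g) = 2.47/(0.134−0.03) = 23.7500
P₀ = V_5/(1+r)^5 = 23.7500/(1+0.134)^5 = 12.6648

$12.66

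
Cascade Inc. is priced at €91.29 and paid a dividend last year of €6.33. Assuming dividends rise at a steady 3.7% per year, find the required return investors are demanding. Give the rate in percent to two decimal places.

Rearranging the constant-growth DDM: r = D₁/P₀ + g.
D₁ = 6.33 × (1 + 0.037) = 6.5642.
r = 6.5642 / 91.29 + 0.037 = 0.07191 + 0.037 = 0.10891

10.89%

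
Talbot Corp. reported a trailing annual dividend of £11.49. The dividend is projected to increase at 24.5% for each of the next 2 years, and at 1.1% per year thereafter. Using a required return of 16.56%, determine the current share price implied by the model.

Two-stage DDM. Project D₁…D_2 at 0.245, terminal growth 0.011, discount at r = 0.1656.
D_1 = 14.3051
D_2 = 17.8098
Terminal value at t=2: TV = D_3/(r−g) = 18.0057/(0.1656−0.011) = 116.4663
P₀ = 14.3051/(1+0.1656)^1 + 17.8098/(1+0.1656)^2 + 116.4663/(1+0.1656)^2 = 111.1052

£111.11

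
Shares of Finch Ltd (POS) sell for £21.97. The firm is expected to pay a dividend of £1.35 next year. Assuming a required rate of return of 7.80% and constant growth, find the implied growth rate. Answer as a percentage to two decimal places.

From P₀ = D₁/(r − g), the implied growth is g = r − D₁/P₀.
g = 0.078 − 1.35/21.97 = 0.078 − 0.06145 = 0.01655

1.66%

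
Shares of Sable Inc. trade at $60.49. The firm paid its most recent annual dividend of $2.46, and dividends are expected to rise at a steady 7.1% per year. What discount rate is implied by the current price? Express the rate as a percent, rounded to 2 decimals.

11.46%

Rearranging the constant-growth DDM: r = D₁/P₀ + g.
D₁ = 2.46 × (1 + 0.071) = 2.6347.
r = 2.6347 / 60.49 + 0.071 = 0.04356 + 0.071 = 0.11456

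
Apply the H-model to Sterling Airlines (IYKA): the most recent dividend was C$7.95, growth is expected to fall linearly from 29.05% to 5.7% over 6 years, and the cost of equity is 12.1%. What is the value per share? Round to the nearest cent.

H-model: P₀ = D₀[(1+g_L) + H(g_S−g_L)]/(r−g_L), with H = 6/2 = 3.
P₀ = 7.95 × [(1+0.057) + 3×(0.2905−0.057)] / (0.121−0.057)
   = 7.95 × 1.7575 / 0.064 = 218.3145

C$218.31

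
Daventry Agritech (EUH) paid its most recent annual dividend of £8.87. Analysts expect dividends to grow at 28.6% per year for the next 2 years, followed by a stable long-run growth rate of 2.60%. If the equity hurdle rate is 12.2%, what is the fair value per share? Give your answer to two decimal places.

Two-stage DDM. Project D₁…D_2 at 0.286, terminal growth 0.026, discount at r = 0.122.
D_1 = 11.4068
D_2 = 14.6692
Terminal value at t=2: TV = D_3/(r−g) = 15.0506/(0.122−0.026) = 156.7768
P₀ = 11.4068/(1+0.122)^1 + 14.6692/(1+0.122)^2 + 156.7768/(1+0.122)^2 = 146.3553

£146.36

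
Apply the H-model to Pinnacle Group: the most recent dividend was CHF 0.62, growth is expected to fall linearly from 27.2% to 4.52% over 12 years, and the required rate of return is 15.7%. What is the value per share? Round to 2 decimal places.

CHF 13.34

H-model: P₀ = D₀[(1+g_L) + H(g_S−g_L)]/(r−g_L), with H = 12/2 = 6.
P₀ = 0.62 × [(1+0.0452) + 6×(0.272−0.0452)] / (0.157−0.0452)
   = 0.62 × 2.4060 / 0.1118 = 13.3428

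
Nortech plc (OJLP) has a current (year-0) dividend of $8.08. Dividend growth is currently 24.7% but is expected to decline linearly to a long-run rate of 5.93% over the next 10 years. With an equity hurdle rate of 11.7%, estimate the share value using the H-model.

H-model: P₀ = D₀[(1+g_L) + H(g_S−g_L)]/(r−g_L), with H = 10/2 = 5.
P₀ = 8.08 × [(1+0.0593) + 5×(0.247−0.0593)] / (0.117−0.0593)
   = 8.08 × 1.9978 / 0.0577 = 279.7612

$279.76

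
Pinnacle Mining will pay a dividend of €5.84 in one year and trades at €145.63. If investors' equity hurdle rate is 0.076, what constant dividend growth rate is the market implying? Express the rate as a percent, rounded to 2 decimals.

From P₀ = D₁/(r − g), the implied growth is g = r − D₁/P₀.
g = 0.076 − 5.84/145.63 = 0.076 − 0.04010 = 0.03590

3.59%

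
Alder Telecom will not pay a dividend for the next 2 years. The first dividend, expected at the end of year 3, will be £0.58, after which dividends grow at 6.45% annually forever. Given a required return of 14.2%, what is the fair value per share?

Deferred-dividend DDM. At t=2 the remaining stream is a growing perpetuity with first payment D_3 = 0.58.
V_2 = D_3/(r−g) = 0.58/(0.142−0.0645) = 7.4839
P₀ = V_2/(1+r)^2 = 7.4839/(1+0.142)^2 = 5.7384

£5.74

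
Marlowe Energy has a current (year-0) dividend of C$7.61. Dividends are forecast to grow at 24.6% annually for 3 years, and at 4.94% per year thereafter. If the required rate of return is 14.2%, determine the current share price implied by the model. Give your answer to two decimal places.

Two-stage DDM. Project D₁…D_3 at 0.246, terminal growth 0.0494, discount at r = 0.142.
D_1 = 9.4821
D_2 = 11.8146
D_3 = 14.7210
Terminal value at t=3: TV = D_4/(r−g) = 15.4483/(0.142−0.0494) = 166.8280
P₀ = 9.4821/(1+0.142)^1 + 11.8146/(1+0.142)^2 + 14.7210/(1+0.142)^3 + 166.8280/(1+0.142)^3 = 139.2599

C$139.26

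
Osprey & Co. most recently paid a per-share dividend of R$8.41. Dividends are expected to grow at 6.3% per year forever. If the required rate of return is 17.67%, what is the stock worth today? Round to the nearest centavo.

Gordon growth model: P₀ = D₁/(r − g). D₁ = 8.41 × (1 + 0.063) = 8.9398.
P₀ = 8.9398 / (0.1767 − 0.063) = 8.9398 / 0.1137 = 78.6265

R$78.63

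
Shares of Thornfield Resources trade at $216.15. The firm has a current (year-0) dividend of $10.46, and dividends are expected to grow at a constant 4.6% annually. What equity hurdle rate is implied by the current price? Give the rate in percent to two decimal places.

Rearranging the constant-growth DDM: r = D₁/P₀ + g.
D₁ = 10.46 × (1 + 0.046) = 10.9412.
r = 10.9412 / 216.15 + 0.046 = 0.05062 + 0.046 = 0.09662

9.66%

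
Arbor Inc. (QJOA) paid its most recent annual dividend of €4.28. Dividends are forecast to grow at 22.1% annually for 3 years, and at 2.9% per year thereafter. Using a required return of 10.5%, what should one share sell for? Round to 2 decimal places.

Two-stage DDM. Project D₁…D_3 at 0.221, terminal growth 0.029, discount at r = 0.105.
D_1 = 5.2259
D_2 = 6.3808
D_3 = 7.7910
Terminal value at t=3: TV = D_4/(r−g) = 8.0169/(0.105−0.029) = 105.4854
P₀ = 5.2259/(1+0.105)^1 + 6.3808/(1+0.105)^2 + 7.7910/(1+0.105)^3 + 105.4854/(1+0.105)^3 = 93.9112

€93.91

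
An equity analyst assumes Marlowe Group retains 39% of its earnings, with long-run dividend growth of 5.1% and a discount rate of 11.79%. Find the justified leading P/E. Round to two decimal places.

Payout ratio b = 1 − 0.39 = 0.61.
Justified leading P/E = b/(r−g) = 0.61/(0.1179−0.051) = 9.1181

9.12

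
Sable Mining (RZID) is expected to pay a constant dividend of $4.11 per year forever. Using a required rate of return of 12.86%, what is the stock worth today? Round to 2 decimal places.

$31.96

Zero-growth DDM (perpetuity): P₀ = D/r = 4.11 / 0.1286 = 31.9596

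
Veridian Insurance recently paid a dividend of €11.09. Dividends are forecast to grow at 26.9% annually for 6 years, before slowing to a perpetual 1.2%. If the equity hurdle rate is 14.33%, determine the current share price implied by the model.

€257.22

Two-stage DDM. Project D₁…D_6 at 0.269, terminal growth 0.012, discount at r = 0.1433.
D_1 = 14.0732
D_2 = 17.8589
D_3 = 22.6629
D_4 = 28.7593
D_5 = 36.4955
D_6 = 46.3128
Terminal value at t=6: TV = D_7/(r−g) = 46.8686/(0.1433−0.012) = 356.9580
P₀ = 14.0732/(1+0.1433)^1 + 17.8589/(1+0.1433)^2 + 22.6629/(1+0.1433)^3 + 28.7593/(1+0.1433)^4 + 36.4955/(1+0.1433)^5 + 46.3128/(1+0.1433)^6 + 356.9580/(1+0.1433)^6 = 257.2172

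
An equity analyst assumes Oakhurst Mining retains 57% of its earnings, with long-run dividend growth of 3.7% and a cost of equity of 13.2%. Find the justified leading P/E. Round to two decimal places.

Payout ratio b = 1 − 0.57 = 0.43.
Justified leading P/E = b/(r−g) = 0.43/(0.132−0.037) = 4.5263

4.53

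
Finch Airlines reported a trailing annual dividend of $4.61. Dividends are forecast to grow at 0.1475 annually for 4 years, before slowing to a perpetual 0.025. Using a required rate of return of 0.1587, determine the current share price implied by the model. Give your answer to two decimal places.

$51.99

Two-stage DDM. Project D₁…D_4 at 0.1475, terminal growth 0.025, discount at r = 0.1587.
D_1 = 5.2900
D_2 = 6.0702
D_3 = 6.9656
D_4 = 7.9930
Terminal value at t=4: TV = D_5/(r−g) = 8.1929/(0.1587−0.025) = 61.2779
P₀ = 5.2900/(1+0.1587)^1 + 6.0702/(1+0.1587)^2 + 6.9656/(1+0.1587)^3 + 7.9930/(1+0.1587)^4 + 61.2779/(1+0.1587)^4 = 51.9941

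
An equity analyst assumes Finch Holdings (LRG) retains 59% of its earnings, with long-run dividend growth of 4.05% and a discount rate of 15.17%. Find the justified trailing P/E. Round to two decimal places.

3.84

Payout ratio b = 1 − 0.59 = 0.41.
Justified trailing P/E = b(1+g)/(r−g) = 0.41×(1+0.0405)/(0.1517−0.0405) = 3.8364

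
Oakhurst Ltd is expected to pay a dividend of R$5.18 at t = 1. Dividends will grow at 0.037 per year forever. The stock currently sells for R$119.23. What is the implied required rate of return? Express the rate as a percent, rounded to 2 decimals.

8.04%

Rearranging the constant-growth DDM: r = D₁/P₀ + g.
r = 5.1800 / 119.23 + 0.037 = 0.04345 + 0.037 = 0.08045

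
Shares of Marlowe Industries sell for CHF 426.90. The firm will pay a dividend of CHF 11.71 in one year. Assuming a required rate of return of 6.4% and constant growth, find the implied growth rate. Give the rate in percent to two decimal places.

From P₀ = D₁/(r − g), the implied growth is g = r − D₁/P₀.
g = 0.064 − 11.71/426.90 = 0.064 − 0.02743 = 0.03657

3.66%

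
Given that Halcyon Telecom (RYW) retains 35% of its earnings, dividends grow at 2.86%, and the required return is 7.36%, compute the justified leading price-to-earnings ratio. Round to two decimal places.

Payout ratio b = 1 − 0.35 = 0.65.
Justified leading P/E = b/(r−g) = 0.65/(0.0736−0.0286) = 14.4444

14.44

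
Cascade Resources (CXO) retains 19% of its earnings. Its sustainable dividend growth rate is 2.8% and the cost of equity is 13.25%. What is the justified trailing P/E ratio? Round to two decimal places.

Payout ratio b = 1 − 0.19 = 0.81.
Justified trailing P/E = b(1+g)/(r−g) = 0.81×(1+0.028)/(0.1325−0.028) = 7.9682

7.97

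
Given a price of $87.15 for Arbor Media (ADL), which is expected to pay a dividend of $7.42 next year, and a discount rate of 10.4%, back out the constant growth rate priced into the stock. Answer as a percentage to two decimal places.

From P₀ = D₁/(r − g), the implied growth is g = r − D₁/P₀.
g = 0.104 − 7.42/87.15 = 0.104 − 0.08514 = 0.01886

1.89%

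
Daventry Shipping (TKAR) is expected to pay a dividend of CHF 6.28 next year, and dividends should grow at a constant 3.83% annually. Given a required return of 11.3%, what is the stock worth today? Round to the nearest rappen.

Gordon growth model: P₀ = D₁/(r − g), with D₁ = 6.28 given directly.
P₀ = 6.2800 / (0.113 − 0.0383) = 6.2800 / 0.0747 = 84.0696

CHF 84.07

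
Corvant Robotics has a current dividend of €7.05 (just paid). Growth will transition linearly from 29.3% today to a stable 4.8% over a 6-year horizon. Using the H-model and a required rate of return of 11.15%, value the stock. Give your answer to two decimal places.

H-model: P₀ = D₀[(1+g_L) + H(g_S−g_L)]/(r−g_L), with H = 6/2 = 3.
P₀ = 7.05 × [(1+0.048) + 3×(0.293−0.048)] / (0.1115−0.048)
   = 7.05 × 1.7830 / 0.0635 = 197.9551

€197.96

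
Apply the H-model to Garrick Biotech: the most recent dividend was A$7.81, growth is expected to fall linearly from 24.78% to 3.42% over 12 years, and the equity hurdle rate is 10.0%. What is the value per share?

H-model: P₀ = D₀[(1+g_L) + H(g_S−g_L)]/(r−g_L), with H = 12/2 = 6.
P₀ = 7.81 × [(1+0.0342) + 6×(0.2478−0.0342)] / (0.1−0.0342)
   = 7.81 × 2.3158 / 0.0658 = 274.8693

A$274.87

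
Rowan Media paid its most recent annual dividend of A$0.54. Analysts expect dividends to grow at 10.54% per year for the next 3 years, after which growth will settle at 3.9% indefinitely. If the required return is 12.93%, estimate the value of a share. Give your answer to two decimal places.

Two-stage DDM. Project D₁…D_3 at 0.1054, terminal growth 0.039, discount at r = 0.1293.
D_1 = 0.5969
D_2 = 0.6598
D_3 = 0.7294
Terminal value at t=3: TV = D_4/(r−g) = 0.7578/(0.1293−0.039) = 8.3923
P₀ = 0.5969/(1+0.1293)^1 + 0.6598/(1+0.1293)^2 + 0.7294/(1+0.1293)^3 + 8.3923/(1+0.1293)^3 = 7.3795

A$7.38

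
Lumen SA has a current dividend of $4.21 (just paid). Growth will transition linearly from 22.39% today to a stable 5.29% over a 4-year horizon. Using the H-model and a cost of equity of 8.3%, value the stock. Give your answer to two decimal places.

H-model: P₀ = D₀[(1+g_L) + H(g_S−g_L)]/(r−g_L), with H = 4/2 = 2.
P₀ = 4.21 × [(1+0.0529) + 2×(0.2239−0.0529)] / (0.083−0.0529)
   = 4.21 × 1.3949 / 0.0301 = 195.1006

$195.10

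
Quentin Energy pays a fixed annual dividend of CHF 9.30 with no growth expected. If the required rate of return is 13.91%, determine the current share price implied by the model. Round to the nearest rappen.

CHF 66.86

Zero-growth DDM (perpetuity): P₀ = D/r = 9.30 / 0.1391 = 66.8584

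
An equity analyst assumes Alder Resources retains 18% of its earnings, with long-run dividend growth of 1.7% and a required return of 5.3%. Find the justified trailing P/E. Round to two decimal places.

23.16

Payout ratio b = 1 − 0.18 = 0.82.
Justified trailing P/E = b(1+g)/(r−g) = 0.82×(1+0.017)/(0.053−0.017) = 23.1650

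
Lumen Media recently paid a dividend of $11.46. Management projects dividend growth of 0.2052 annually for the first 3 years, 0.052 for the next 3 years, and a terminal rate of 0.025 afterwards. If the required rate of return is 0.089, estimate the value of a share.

$310.04

Three-stage DDM. Project D₁…D_6; terminal Gordon value at t=6 with g = 0.025; discount at r = 0.089.
D_1 = 13.8116
D_2 = 16.6457
D_3 = 20.0614
D_4 = 21.1046
D_5 = 22.2021
D_6 = 23.3566
TV_6 = 23.9405/(0.089−0.025) = 374.0702
P₀ = Σ Dₜ/(1+r)ᵗ + TV_6/(1+r)^6 = 310.0362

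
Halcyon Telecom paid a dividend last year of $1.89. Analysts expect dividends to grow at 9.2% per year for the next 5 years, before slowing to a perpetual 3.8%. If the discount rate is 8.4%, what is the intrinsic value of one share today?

$53.91

Two-stage DDM. Project D₁…D_5 at 0.092, terminal growth 0.038, discount at r = 0.084.
D_1 = 2.0639
D_2 = 2.2538
D_3 = 2.4611
D_4 = 2.6875
D_5 = 2.9348
Terminal value at t=5: TV = D_6/(r−g) = 3.0463/(0.084−0.038) = 66.2239
P₀ = 2.0639/(1+0.084)^1 + 2.2538/(1+0.084)^2 + 2.4611/(1+0.084)^3 + 2.6875/(1+0.084)^4 + 2.9348/(1+0.084)^5 + 66.2239/(1+0.084)^5 = 53.9067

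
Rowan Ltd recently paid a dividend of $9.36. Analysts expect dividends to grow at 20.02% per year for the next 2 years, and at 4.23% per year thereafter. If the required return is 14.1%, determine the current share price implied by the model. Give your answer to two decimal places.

$129.57

Two-stage DDM. Project D₁…D_2 at 0.2002, terminal growth 0.0423, discount at r = 0.141.
D_1 = 11.2339
D_2 = 13.4829
Terminal value at t=2: TV = D_3/(r−g) = 14.0532/(0.141−0.0423) = 142.3832
P₀ = 11.2339/(1+0.141)^1 + 13.4829/(1+0.141)^2 + 142.3832/(1+0.141)^2 = 129.5694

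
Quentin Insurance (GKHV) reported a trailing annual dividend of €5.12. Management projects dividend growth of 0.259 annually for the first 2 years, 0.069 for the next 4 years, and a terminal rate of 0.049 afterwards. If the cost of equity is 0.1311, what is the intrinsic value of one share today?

€98.78

Three-stage DDM. Project D₁…D_6; terminal Gordon value at t=6 with g = 0.049; discount at r = 0.1311.
D_1 = 6.4461
D_2 = 8.1156
D_3 = 8.6756
D_4 = 9.2742
D_5 = 9.9141
D_6 = 10.5982
TV_6 = 11.1175/(0.1311−0.049) = 135.4143
P₀ = Σ Dₜ/(1+r)ᵗ + TV_6/(1+r)^6 = 98.7825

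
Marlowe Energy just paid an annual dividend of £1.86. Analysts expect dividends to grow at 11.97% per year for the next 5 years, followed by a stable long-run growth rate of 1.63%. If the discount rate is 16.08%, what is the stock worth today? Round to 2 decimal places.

£19.28

Two-stage DDM. Project D₁…D_5 at 0.1197, terminal growth 0.0163, discount at r = 0.1608.
D_1 = 2.0826
D_2 = 2.3319
D_3 = 2.6111
D_4 = 2.9236
D_5 = 3.2736
Terminal value at t=5: TV = D_6/(r−g) = 3.3269/(0.1608−0.0163) = 23.0237
P₀ = 2.0826/(1+0.1608)^1 + 2.3319/(1+0.1608)^2 + 2.6111/(1+0.1608)^3 + 2.9236/(1+0.1608)^4 + 3.2736/(1+0.1608)^5 + 23.0237/(1+0.1608)^5 = 19.2817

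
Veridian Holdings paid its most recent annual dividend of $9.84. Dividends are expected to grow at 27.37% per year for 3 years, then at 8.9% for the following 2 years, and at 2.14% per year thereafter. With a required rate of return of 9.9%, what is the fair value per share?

Three-stage DDM. Project D₁…D_5; terminal Gordon value at t=5 with g = 0.0214; discount at r = 0.099.
D_1 = 12.5332
D_2 = 15.9635
D_3 = 20.3328
D_4 = 22.1424
D_5 = 24.1131
TV_5 = 24.6291/(0.099−0.0214) = 317.3850
P₀ = Σ Dₜ/(1+r)ᵗ + TV_5/(1+r)^5 = 268.1279

$268.13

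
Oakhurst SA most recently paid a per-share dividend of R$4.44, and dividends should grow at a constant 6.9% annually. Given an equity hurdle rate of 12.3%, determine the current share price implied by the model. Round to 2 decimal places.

Gordon growth model: P₀ = D₁/(r − g). D₁ = 4.44 × (1 + 0.069) = 4.7464.
P₀ = 4.7464 / (0.123 − 0.069) = 4.7464 / 0.054 = 87.8956

R$87.90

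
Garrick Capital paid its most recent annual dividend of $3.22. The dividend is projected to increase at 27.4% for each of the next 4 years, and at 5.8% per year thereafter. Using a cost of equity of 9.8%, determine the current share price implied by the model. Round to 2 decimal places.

$173.30

Two-stage DDM. Project D₁…D_4 at 0.274, terminal growth 0.058, discount at r = 0.098.
D_1 = 4.1023
D_2 = 5.2263
D_3 = 6.6583
D_4 = 8.4827
Terminal value at t=4: TV = D_5/(r−g) = 8.9747/(0.098−0.058) = 224.3671
P₀ = 4.1023/(1+0.098)^1 + 5.2263/(1+0.098)^2 + 6.6583/(1+0.098)^3 + 8.4827/(1+0.098)^4 + 224.3671/(1+0.098)^4 = 173.3025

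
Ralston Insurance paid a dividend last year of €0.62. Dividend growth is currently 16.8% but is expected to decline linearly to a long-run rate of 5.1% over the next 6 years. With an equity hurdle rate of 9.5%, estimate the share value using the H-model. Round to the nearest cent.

H-model: P₀ = D₀[(1+g_L) + H(g_S−g_L)]/(r−g_L), with H = 6/2 = 3.
P₀ = 0.62 × [(1+0.051) + 3×(0.168−0.051)] / (0.095−0.051)
   = 0.62 × 1.4020 / 0.044 = 19.7555

€19.76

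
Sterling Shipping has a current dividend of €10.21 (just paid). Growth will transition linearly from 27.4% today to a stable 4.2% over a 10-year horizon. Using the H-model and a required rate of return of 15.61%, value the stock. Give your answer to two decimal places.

€197.04

H-model: P₀ = D₀[(1+g_L) + H(g_S−g_L)]/(r−g_L), with H = 10/2 = 5.
P₀ = 10.21 × [(1+0.042) + 5×(0.274−0.042)] / (0.1561−0.042)
   = 10.21 × 2.2020 / 0.1141 = 197.0414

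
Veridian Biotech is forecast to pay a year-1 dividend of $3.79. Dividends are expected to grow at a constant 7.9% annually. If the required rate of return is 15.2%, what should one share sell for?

Gordon growth model: P₀ = D₁/(r − g), with D₁ = 3.79 given directly.
P₀ = 3.7900 / (0.152 − 0.079) = 3.7900 / 0.073 = 51.9178

$51.92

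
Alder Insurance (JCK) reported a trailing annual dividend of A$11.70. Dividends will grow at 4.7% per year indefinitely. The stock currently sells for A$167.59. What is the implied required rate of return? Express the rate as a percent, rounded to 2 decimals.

Rearranging the constant-growth DDM: r = D₁/P₀ + g.
D₁ = 11.70 × (1 + 0.047) = 12.2499.
r = 12.2499 / 167.59 + 0.047 = 0.07309 + 0.047 = 0.12009

12.01%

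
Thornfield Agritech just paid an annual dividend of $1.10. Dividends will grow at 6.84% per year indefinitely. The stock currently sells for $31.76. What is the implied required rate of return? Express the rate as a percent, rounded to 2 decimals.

Rearranging the constant-growth DDM: r = D₁/P₀ + g.
D₁ = 1.10 × (1 + 0.0684) = 1.1752.
r = 1.1752 / 31.76 + 0.0684 = 0.03700 + 0.0684 = 0.10540

10.54%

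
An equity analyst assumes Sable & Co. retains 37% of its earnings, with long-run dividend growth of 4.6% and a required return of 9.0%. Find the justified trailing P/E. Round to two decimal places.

Payout ratio b = 1 − 0.37 = 0.63.
Justified trailing P/E = b(1+g)/(r−g) = 0.63×(1+0.046)/(0.09−0.046) = 14.9768

14.98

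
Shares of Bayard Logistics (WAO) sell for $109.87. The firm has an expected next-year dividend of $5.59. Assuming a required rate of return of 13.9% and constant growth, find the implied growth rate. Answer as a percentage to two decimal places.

From P₀ = D₁/(r − g), the implied growth is g = r − D₁/P₀.
g = 0.139 − 5.59/109.87 = 0.139 − 0.05088 = 0.08812

8.81%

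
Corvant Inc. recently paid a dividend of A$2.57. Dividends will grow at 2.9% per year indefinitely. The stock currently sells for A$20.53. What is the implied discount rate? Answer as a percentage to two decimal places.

Rearranging the constant-growth DDM: r = D₁/P₀ + g.
D₁ = 2.57 × (1 + 0.029) = 2.6445.
r = 2.6445 / 20.53 + 0.029 = 0.12881 + 0.029 = 0.15781

15.78%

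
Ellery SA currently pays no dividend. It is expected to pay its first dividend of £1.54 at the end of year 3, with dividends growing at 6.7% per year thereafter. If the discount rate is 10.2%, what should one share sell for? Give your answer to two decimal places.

Deferred-dividend DDM. At t=2 the remaining stream is a growing perpetuity with first payment D_3 = 1.54.
V_2 = D_3/(r−g) = 1.54/(0.102−0.067) = 44.0000
P₀ = V_2/(1+r)^2 = 44.0000/(1+0.102)^2 = 36.2318

£36.23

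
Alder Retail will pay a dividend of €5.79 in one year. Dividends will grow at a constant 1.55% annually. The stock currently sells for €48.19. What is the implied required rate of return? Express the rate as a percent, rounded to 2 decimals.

13.56%

Rearranging the constant-growth DDM: r = D₁/P₀ + g.
r = 5.7900 / 48.19 + 0.0155 = 0.12015 + 0.0155 = 0.13565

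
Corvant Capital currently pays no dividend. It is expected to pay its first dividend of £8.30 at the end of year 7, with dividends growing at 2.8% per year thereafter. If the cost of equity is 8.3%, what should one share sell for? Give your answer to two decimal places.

£93.53

Deferred-dividend DDM. At t=6 the remaining stream is a growing perpetuity with first payment D_7 = 8.30.
V_6 = D_7/(r−g) = 8.30/(0.083−0.028) = 150.9091
P₀ = V_6/(1+r)^6 = 150.9091/(1+0.083)^6 = 93.5286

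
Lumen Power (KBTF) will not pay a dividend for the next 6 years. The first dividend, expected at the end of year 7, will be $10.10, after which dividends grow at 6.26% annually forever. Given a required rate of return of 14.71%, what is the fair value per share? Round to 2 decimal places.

$52.46

Deferred-dividend DDM. At t=6 the remaining stream is a growing perpetuity with first payment D_7 = 10.10.
V_6 = D_7/(r−g) = 10.10/(0.1471−0.0626) = 119.5266
P₀ = V_6/(1+r)^6 = 119.5266/(1+0.1471)^6 = 52.4635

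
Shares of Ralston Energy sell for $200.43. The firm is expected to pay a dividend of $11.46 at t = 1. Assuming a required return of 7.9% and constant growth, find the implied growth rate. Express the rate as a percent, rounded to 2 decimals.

2.18%

From P₀ = D₁/(r − g), the implied growth is g = r − D₁/P₀.
g = 0.079 − 11.46/200.43 = 0.079 − 0.05718 = 0.02182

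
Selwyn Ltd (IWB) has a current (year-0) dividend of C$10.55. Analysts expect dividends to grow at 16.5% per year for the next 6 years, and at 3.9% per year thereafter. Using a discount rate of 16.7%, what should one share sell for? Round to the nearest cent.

Two-stage DDM. Project D₁…D_6 at 0.165, terminal growth 0.039, discount at r = 0.167.
D_1 = 12.2908
D_2 = 14.3187
D_3 = 16.6813
D_4 = 19.4337
D_5 = 22.6403
D_6 = 26.3759
Terminal value at t=6: TV = D_7/(r−g) = 27.4046/(0.167−0.039) = 214.0985
P₀ = 12.2908/(1+0.167)^1 + 14.3187/(1+0.167)^2 + 16.6813/(1+0.167)^3 + 19.4337/(1+0.167)^4 + 22.6403/(1+0.167)^5 + 26.3759/(1+0.167)^6 + 214.0985/(1+0.167)^6 = 147.6809

C$147.68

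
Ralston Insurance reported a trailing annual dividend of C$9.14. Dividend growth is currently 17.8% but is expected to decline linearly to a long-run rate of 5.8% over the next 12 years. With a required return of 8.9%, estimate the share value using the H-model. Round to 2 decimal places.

C$524.22

H-model: P₀ = D₀[(1+g_L) + H(g_S−g_L)]/(r−g_L), with H = 12/2 = 6.
P₀ = 9.14 × [(1+0.058) + 6×(0.178−0.058)] / (0.089−0.058)
   = 9.14 × 1.7780 / 0.031 = 524.2232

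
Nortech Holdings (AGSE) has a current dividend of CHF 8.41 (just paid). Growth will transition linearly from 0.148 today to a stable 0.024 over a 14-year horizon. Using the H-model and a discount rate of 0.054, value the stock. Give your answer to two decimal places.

CHF 530.39

H-model: P₀ = D₀[(1+g_L) + H(g_S−g_L)]/(r−g_L), with H = 14/2 = 7.
P₀ = 8.41 × [(1+0.024) + 7×(0.148−0.024)] / (0.054−0.024)
   = 8.41 × 1.8920 / 0.03 = 530.3907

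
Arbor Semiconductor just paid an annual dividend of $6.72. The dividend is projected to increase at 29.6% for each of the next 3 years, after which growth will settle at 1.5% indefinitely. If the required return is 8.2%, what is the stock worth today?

Two-stage DDM. Project D₁…D_3 at 0.296, terminal growth 0.015, discount at r = 0.082.
D_1 = 8.7091
D_2 = 11.2870
D_3 = 14.6280
Terminal value at t=3: TV = D_4/(r−g) = 14.8474/(0.082−0.015) = 221.6029
P₀ = 8.7091/(1+0.082)^1 + 11.2870/(1+0.082)^2 + 14.6280/(1+0.082)^3 + 221.6029/(1+0.082)^3 = 204.1799

$204.18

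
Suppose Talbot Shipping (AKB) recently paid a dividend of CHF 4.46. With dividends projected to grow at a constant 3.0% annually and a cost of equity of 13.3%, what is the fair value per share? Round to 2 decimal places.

Gordon growth model: P₀ = D₁/(r − g). D₁ = 4.46 × (1 + 0.03) = 4.5938.
P₀ = 4.5938 / (0.133 − 0.03) = 4.5938 / 0.103 = 44.6000

CHF 44.60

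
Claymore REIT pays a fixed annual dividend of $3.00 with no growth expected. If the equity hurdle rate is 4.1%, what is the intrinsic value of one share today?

Zero-growth DDM (perpetuity): P₀ = D/r = 3.00 / 0.041 = 73.1707

$73.17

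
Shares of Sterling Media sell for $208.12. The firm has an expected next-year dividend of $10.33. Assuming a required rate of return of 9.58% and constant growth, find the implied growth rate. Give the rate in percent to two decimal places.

From P₀ = D₁/(r − g), the implied growth is g = r − D₁/P₀.
g = 0.0958 − 10.33/208.12 = 0.0958 − 0.04963 = 0.04617

4.62%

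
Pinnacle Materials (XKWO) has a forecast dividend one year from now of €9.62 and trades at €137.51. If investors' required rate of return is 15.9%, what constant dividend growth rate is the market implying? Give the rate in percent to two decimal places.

From P₀ = D₁/(r − g), the implied growth is g = r − D₁/P₀.
g = 0.159 − 9.62/137.51 = 0.159 − 0.06996 = 0.08904

8.90%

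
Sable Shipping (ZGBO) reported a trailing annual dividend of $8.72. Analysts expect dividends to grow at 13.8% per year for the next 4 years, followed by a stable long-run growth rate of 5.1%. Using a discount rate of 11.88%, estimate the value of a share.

$181.10

Two-stage DDM. Project D₁…D_4 at 0.138, terminal growth 0.051, discount at r = 0.1188.
D_1 = 9.9234
D_2 = 11.2928
D_3 = 12.8512
D_4 = 14.6247
Terminal value at t=4: TV = D_5/(r−g) = 15.3705/(0.1188−0.051) = 226.7037
P₀ = 9.9234/(1+0.1188)^1 + 11.2928/(1+0.1188)^2 + 12.8512/(1+0.1188)^3 + 14.6247/(1+0.1188)^4 + 226.7037/(1+0.1188)^4 = 181.0958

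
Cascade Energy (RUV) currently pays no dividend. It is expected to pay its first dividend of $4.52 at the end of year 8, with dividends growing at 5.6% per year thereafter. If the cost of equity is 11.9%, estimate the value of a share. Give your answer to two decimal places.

Deferred-dividend DDM. At t=7 the remaining stream is a growing perpetuity with first payment D_8 = 4.52.
V_7 = D_8/(r−g) = 4.52/(0.119−0.056) = 71.7460
P₀ = V_7/(1+r)^7 = 71.7460/(1+0.119)^7 = 32.6578

$32.66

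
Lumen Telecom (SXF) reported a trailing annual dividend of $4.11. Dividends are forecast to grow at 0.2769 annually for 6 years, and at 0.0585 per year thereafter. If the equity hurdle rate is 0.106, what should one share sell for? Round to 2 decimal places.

Two-stage DDM. Project D₁…D_6 at 0.2769, terminal growth 0.0585, discount at r = 0.106.
D_1 = 5.2481
D_2 = 6.7012
D_3 = 8.5568
D_4 = 10.9262
D_5 = 13.9517
D_6 = 17.8149
Terminal value at t=6: TV = D_7/(r−g) = 18.8571/(0.106−0.0585) = 396.9908
P₀ = 5.2481/(1+0.106)^1 + 6.7012/(1+0.106)^2 + 8.5568/(1+0.106)^3 + 10.9262/(1+0.106)^4 + 13.9517/(1+0.106)^5 + 17.8149/(1+0.106)^6 + 396.9908/(1+0.106)^6 = 258.9089

$258.91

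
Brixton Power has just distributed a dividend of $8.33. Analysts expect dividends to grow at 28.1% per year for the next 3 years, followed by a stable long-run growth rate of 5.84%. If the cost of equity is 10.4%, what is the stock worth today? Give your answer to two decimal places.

$335.94

Two-stage DDM. Project D₁…D_3 at 0.281, terminal growth 0.0584, discount at r = 0.104.
D_1 = 10.6707
D_2 = 13.6692
D_3 = 17.5103
Terminal value at t=3: TV = D_4/(r−g) = 18.5329/(0.104−0.0584) = 406.4222
P₀ = 10.6707/(1+0.104)^1 + 13.6692/(1+0.104)^2 + 17.5103/(1+0.104)^3 + 406.4222/(1+0.104)^3 = 335.9379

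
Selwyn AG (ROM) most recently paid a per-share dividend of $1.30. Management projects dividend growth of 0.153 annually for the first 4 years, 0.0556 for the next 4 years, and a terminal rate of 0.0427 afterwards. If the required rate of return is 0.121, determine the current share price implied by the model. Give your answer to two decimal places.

$25.83

Three-stage DDM. Project D₁…D_8; terminal Gordon value at t=8 with g = 0.0427; discount at r = 0.121.
D_1 = 1.4989
D_2 = 1.7282
D_3 = 1.9927
D_4 = 2.2975
D_5 = 2.4253
D_6 = 2.5601
D_7 = 2.7025
D_8 = 2.8527
TV_8 = 2.9745/(0.121−0.0427) = 37.9888
P₀ = Σ Dₜ/(1+r)ᵗ + TV_8/(1+r)^8 = 25.8347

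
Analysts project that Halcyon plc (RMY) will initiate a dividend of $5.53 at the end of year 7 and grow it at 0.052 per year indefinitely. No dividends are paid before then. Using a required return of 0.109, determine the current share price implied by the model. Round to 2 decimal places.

$52.15

Deferred-dividend DDM. At t=6 the remaining stream is a growing perpetuity with first payment D_7 = 5.53.
V_6 = D_7/(r−g) = 5.53/(0.109−0.052) = 97.0175
P₀ = V_6/(1+r)^6 = 97.0175/(1+0.109)^6 = 52.1508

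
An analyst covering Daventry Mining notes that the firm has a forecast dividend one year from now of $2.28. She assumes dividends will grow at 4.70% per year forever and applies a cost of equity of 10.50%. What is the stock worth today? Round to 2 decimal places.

$39.31

Gordon growth model: P₀ = D₁/(r − g), with D₁ = 2.28 given directly.
P₀ = 2.2800 / (0.105 − 0.047) = 2.2800 / 0.058 = 39.3103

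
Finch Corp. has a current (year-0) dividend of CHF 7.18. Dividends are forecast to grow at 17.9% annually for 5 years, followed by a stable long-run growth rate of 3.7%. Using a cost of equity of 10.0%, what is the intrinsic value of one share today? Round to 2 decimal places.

CHF 211.59

Two-stage DDM. Project D₁…D_5 at 0.179, terminal growth 0.037, discount at r = 0.1.
D_1 = 8.4652
D_2 = 9.9805
D_3 = 11.7670
D_4 = 13.8733
D_5 = 16.3566
Terminal value at t=5: TV = D_6/(r−g) = 16.9618/(0.1−0.037) = 269.2351
P₀ = 8.4652/(1+0.1)^1 + 9.9805/(1+0.1)^2 + 11.7670/(1+0.1)^3 + 13.8733/(1+0.1)^4 + 16.3566/(1+0.1)^5 + 269.2351/(1+0.1)^5 = 211.5904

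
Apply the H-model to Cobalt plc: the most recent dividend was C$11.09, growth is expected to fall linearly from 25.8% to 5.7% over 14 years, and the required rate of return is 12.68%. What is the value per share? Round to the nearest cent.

H-model: P₀ = D₀[(1+g_L) + H(g_S−g_L)]/(r−g_L), with H = 14/2 = 7.
P₀ = 11.09 × [(1+0.057) + 7×(0.258−0.057)] / (0.1268−0.057)
   = 11.09 × 2.4640 / 0.0698 = 391.4865

C$391.49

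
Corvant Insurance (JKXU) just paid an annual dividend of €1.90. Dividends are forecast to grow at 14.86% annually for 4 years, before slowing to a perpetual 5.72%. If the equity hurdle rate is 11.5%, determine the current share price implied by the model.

Two-stage DDM. Project D₁…D_4 at 0.1486, terminal growth 0.0572, discount at r = 0.115.
D_1 = 2.1823
D_2 = 2.5066
D_3 = 2.8791
D_4 = 3.3070
Terminal value at t=4: TV = D_5/(r−g) = 3.4961/(0.115−0.0572) = 60.4865
P₀ = 2.1823/(1+0.115)^1 + 2.5066/(1+0.115)^2 + 2.8791/(1+0.115)^3 + 3.3070/(1+0.115)^4 + 60.4865/(1+0.115)^4 = 47.3245

€47.32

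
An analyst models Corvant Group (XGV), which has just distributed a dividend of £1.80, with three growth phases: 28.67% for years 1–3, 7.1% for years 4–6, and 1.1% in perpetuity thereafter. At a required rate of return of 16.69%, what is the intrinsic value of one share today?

£24.80

Three-stage DDM. Project D₁…D_6; terminal Gordon value at t=6 with g = 0.011; discount at r = 0.1669.
D_1 = 2.3161
D_2 = 2.9801
D_3 = 3.8345
D_4 = 4.1067
D_5 = 4.3983
D_6 = 4.7106
TV_6 = 4.7624/(0.1669−0.011) = 30.5477
P₀ = Σ Dₜ/(1+r)ᵗ + TV_6/(1+r)^6 = 24.8000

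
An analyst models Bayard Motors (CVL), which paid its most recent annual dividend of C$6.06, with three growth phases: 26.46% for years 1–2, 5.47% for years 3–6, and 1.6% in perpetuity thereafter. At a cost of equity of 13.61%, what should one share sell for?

C$86.46

Three-stage DDM. Project D₁…D_6; terminal Gordon value at t=6 with g = 0.016; discount at r = 0.1361.
D_1 = 7.6635
D_2 = 9.6912
D_3 = 10.2213
D_4 = 10.7804
D_5 = 11.3701
D_6 = 11.9921
TV_6 = 12.1840/(0.1361−0.016) = 101.4485
P₀ = Σ Dₜ/(1+r)ᵗ + TV_6/(1+r)^6 = 86.4582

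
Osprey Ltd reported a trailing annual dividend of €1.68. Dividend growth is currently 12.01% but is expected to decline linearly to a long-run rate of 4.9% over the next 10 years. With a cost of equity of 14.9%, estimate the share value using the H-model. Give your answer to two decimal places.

H-model: P₀ = D₀[(1+g_L) + H(g_S−g_L)]/(r−g_L), with H = 10/2 = 5.
P₀ = 1.68 × [(1+0.049) + 5×(0.1201−0.049)] / (0.149−0.049)
   = 1.68 × 1.4045 / 0.1 = 23.5956

€23.60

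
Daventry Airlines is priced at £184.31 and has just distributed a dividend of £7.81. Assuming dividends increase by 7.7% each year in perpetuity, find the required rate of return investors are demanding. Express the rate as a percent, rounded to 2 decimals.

Rearranging the constant-growth DDM: r = D₁/P₀ + g.
D₁ = 7.81 × (1 + 0.077) = 8.4114.
r = 8.4114 / 184.31 + 0.077 = 0.04564 + 0.077 = 0.12264

12.26%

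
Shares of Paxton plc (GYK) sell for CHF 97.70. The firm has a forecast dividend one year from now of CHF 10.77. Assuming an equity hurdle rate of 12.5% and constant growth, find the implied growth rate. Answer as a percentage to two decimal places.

1.48%

From P₀ = D₁/(r − g), the implied growth is g = r − D₁/P₀.
g = 0.125 − 10.77/97.70 = 0.125 − 0.11024 = 0.01476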